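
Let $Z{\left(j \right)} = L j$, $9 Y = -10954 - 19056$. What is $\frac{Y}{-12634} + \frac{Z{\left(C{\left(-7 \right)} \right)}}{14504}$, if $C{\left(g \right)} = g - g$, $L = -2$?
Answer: $\frac{15005}{56853} \approx 0.26393$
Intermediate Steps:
$Y = - \frac{30010}{9}$ ($Y = \frac{-10954 - 19056}{9} = \frac{1}{9} \left(-30010\right) = - \frac{30010}{9} \approx -3334.4$)
$C{\left(g \right)} = 0$
$Z{\left(j \right)} = - 2 j$
$\frac{Y}{-12634} + \frac{Z{\left(C{\left(-7 \right)} \right)}}{14504} = - \frac{30010}{9 \left(-12634\right)} + \frac{\left(-2\right) 0}{14504} = \left(- \frac{30010}{9}\right) \left(- \frac{1}{12634}\right) + 0 \cdot \frac{1}{14504} = \frac{15005}{56853} + 0 = \frac{15005}{56853}$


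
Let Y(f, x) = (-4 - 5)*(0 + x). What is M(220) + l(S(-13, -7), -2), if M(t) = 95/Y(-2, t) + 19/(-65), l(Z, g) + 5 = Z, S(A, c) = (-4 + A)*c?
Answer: 2925601/25740 ≈ 113.66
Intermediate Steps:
Y(f, x) = -9*x
S(A, c) = c*(-4 + A)
l(Z, g) = -5 + Z
M(t) = -19/65 - 95/(9*t) (M(t) = 95/((-9*t)) + 19/(-65) = 95*(-1/(9*t)) + 19*(-1/65) = -95/(9*t) - 19/65 = -19/65 - 95/(9*t))
M(220) + l(S(-13, -7), -2) = (19/585)*(-325 - 9*220)/220 + (-5 - 7*(-4 - 13)) = (19/585)*(1/220)*(-325 - 1980) + (-5 - 7*(-17)) = (19/585)*(1/220)*(-2305) + (-5 + 119) = -8759/25740 + 114 = 2925601/25740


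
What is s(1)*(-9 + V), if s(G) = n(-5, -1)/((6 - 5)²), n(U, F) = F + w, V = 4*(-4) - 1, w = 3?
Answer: -52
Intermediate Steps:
V = -17 (V = -16 - 1 = -17)
n(U, F) = 3 + F (n(U, F) = F + 3 = 3 + F)
s(G) = 2 (s(G) = (3 - 1)/((6 - 5)²) = 2/(1²) = 2/1 = 2*1 = 2)
s(1)*(-9 + V) = 2*(-9 - 17) = 2*(-26) = -52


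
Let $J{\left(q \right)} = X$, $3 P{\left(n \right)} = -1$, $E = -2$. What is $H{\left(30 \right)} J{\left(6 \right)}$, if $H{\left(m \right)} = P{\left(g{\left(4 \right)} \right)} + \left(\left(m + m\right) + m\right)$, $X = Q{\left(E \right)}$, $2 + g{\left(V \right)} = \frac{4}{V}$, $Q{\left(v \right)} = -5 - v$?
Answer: $-269$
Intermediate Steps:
$g{\left(V \right)} = -2 + \frac{4}{V}$
$P{\left(n \right)} = - \frac{1}{3}$ ($P{\left(n \right)} = \frac{1}{3} \left(-1\right) = - \frac{1}{3}$)
$X = -3$ ($X = -5 - -2 = -5 + 2 = -3$)
$H{\left(m \right)} = - \frac{1}{3} + 3 m$ ($H{\left(m \right)} = - \frac{1}{3} + \left(\left(m + m\right) + m\right) = - \frac{1}{3} + \left(2 m + m\right) = - \frac{1}{3} + 3 m$)
$J{\left(q \right)} = -3$
$H{\left(30 \right)} J{\left(6 \right)} = \left(- \frac{1}{3} + 3 \cdot 30\right) \left(-3\right) = \left(- \frac{1}{3} + 90\right) \left(-3\right) = \frac{269}{3} \left(-3\right) = -269$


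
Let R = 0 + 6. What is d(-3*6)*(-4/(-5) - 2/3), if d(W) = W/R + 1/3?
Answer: -16/45 ≈ -0.35556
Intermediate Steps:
R = 6
d(W) = ⅓ + W/6 (d(W) = W/6 + 1/3 = W*(⅙) + 1*(⅓) = W/6 + ⅓ = ⅓ + W/6)
d(-3*6)*(-4/(-5) - 2/3) = (⅓ + (-3*6)/6)*(-4/(-5) - 2/3) = (⅓ + (⅙)*(-18))*(-4*(-⅕) - 2*⅓) = (⅓ - 3)*(⅘ - ⅔) = -8/3*2/15 = -16/45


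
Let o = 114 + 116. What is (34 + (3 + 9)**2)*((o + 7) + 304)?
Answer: 96298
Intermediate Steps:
o = 230
(34 + (3 + 9)**2)*((o + 7) + 304) = (34 + (3 + 9)**2)*((230 + 7) + 304) = (34 + 12**2)*(237 + 304) = (34 + 144)*541 = 178*541 = 96298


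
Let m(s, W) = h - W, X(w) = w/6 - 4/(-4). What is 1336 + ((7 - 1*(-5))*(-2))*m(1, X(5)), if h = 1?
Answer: 1356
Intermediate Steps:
X(w) = 1 + w/6 (X(w) = w*(⅙) - 4*(-¼) = w/6 + 1 = 1 + w/6)
m(s, W) = 1 - W
1336 + ((7 - 1*(-5))*(-2))*m(1, X(5)) = 1336 + ((7 - 1*(-5))*(-2))*(1 - (1 + (⅙)*5)) = 1336 + ((7 + 5)*(-2))*(1 - (1 + ⅚)) = 1336 + (12*(-2))*(1 - 1*11/6) = 1336 - 24*(1 - 11/6) = 1336 - 24*(-⅚) = 1336 + 20 = 1356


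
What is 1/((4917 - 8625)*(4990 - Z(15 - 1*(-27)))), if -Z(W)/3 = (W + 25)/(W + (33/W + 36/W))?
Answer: -611/11315718432 ≈ -5.3996e-8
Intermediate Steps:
Z(W) = -3*(25 + W)/(W + 69/W) (Z(W) = -3*(W + 25)/(W + (33/W + 36/W)) = -3*(25 + W)/(W + 69/W))
1/((4917 - 8625)*(4990 - Z(15 - 1*(-27)))) = 1/((4917 - 8625)*(4990 - (-3)*(15 - 1*(-27))*(25 + (15 - 1*(-27)))/(69 + (15 - 1*(-27))**2))) = 1/((-3708)*(4990 - (-3)*(15 + 27)*(25 + (15 + 27))/(69 + (15 + 27)**2))) = -1/(3708*(4990 - (-3)*42*(25 + 42)/(69 + 42**2))) = -1/(3708*(4990 - (-3)*42*67/(69 + 1764))) = -1/(3708*(4990 - (-3)*42*67/1833)) = -1/(3708*(4990 - 1*(-2814/611))) = -1/(3708*(4990 + 2814/611)) = -1/(3708*3051704/611) = -1/3708*611/3051704 = -611/11315718432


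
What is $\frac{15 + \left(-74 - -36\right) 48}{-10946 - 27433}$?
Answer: $\frac{603}{12793} \approx 0.047135$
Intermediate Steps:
$\frac{15 + \left(-74 - -36\right) 48}{-10946 - 27433} = \frac{15 + \left(-74 + 36\right) 48}{-38379} = \left(15 - 1824\right) \left(- \frac{1}{38379}\right) = \left(-1809\right) \left(- \frac{1}{38379}\right) = \frac{603}{12793}$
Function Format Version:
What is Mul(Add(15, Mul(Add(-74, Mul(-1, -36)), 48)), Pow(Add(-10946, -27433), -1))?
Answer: Rational(603, 12793) ≈ 0.047135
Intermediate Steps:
Mul(Add(15, Mul(Add(-74, Mul(-1, -36)), 48)), Pow(Add(-10946, -27433), -1)) = Mul(Add(15, Mul(Add(-74, 36), 48)), Pow(-38379, -1)) = Mul(Add(15, Mul(-38, 48)), Rational(-1, 38379)) = Mul(Add(15, -1824), Rational(-1, 38379)) = Mul(-1809, Rational(-1, 38379)) = Rational(603, 12793)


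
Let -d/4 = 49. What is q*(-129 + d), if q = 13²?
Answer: -54925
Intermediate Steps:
d = -196 (d = -4*49 = -196)
q = 169
q*(-129 + d) = 169*(-129 - 196) = 169*(-325) = -54925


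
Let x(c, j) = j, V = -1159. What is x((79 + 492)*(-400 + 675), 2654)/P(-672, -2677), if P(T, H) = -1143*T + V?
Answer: 2654/766937 ≈ 0.0034605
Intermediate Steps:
P(T, H) = -1159 - 1143*T (P(T, H) = -1143*T - 1159 = -1159 - 1143*T)
x((79 + 492)*(-400 + 675), 2654)/P(-672, -2677) = 2654/(-1159 - 1143*(-672)) = 2654/(-1159 + 768096) = 2654/766937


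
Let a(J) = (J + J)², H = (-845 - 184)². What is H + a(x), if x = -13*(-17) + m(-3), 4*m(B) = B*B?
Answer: 5032813/4 ≈ 1.2582e+6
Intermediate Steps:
m(B) = B²/4 (m(B) = (B*B)/4 = B²/4)
H = 1058841 (H = (-1029)² = 1058841)
x = 893/4 (x = -13*(-17) + (¼)*(-3)² = 221 + (¼)*9 = 221 + 9/4 = 893/4 ≈ 223.25)
a(J) = 4*J² (a(J) = (2*J)² = 4*J²)
H + a(x) = 1058841 + 4*(893/4)² = 1058841 + 4*(797449/16) = 1058841 + 797449/4 = 5032813/4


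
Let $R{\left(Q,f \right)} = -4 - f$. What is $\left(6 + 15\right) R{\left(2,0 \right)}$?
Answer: $-84$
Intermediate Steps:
$\left(6 + 15\right) R{\left(2,0 \right)} = \left(6 + 15\right) \left(-4 - 0\right) = 21 \left(-4 + 0\right) = 21 \left(-4\right) = -84$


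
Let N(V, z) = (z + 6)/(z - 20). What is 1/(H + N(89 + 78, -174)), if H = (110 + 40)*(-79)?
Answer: -97/1149366 ≈ -8.4394e-5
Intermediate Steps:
N(V, z) = (6 + z)/(-20 + z)
H = -11850 (H = 150*(-79) = -11850)
1/(H + N(89 + 78, -174)) = 1/(-11850 + (6 - 174)/(-20 - 174)) = 1/(-11850 - 168/(-194)) = 1/(-11850 - 1/194*(-168)) = 1/(-11850 + 84/97) = 1/(-1149366/97) = -97/1149366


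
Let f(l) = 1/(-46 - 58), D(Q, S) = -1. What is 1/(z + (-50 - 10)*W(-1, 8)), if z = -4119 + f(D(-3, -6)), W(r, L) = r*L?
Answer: -104/378457 ≈ -0.00027480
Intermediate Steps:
W(r, L) = L*r
f(l) = -1/104 (f(l) = 1/(-104) = -1/104)
z = -428377/104 (z = -4119 - 1/104 = -428377/104 ≈ -4119.0)
1/(z + (-50 - 10)*W(-1, 8)) = 1/(-428377/104 + (-50 - 10)*(8*(-1))) = 1/(-428377/104 - 60*(-8)) = 1/(-428377/104 + 480) = 1/(-378457/104) = -104/378457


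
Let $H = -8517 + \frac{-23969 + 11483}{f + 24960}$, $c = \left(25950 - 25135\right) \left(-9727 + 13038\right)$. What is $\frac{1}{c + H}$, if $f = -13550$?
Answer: $\frac{5705}{15346147097} \approx 3.7175 \cdot 10^{-7}$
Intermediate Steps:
$c = 2698465$ ($c = 815 \cdot 3311 = 2698465$)
$H = - \frac{48595728}{5705}$ ($H = -8517 + \frac{-23969 + 11483}{-13550 + 24960} = -8517 - \frac{12486}{11410} = -8517 - \frac{6243}{5705} = - \frac{48595728}{5705} \approx -8518.1$)
$\frac{1}{c + H} = \frac{1}{2698465 - \frac{48595728}{5705}} = \frac{1}{\frac{15346147097}{5705}} = \frac{5705}{15346147097}$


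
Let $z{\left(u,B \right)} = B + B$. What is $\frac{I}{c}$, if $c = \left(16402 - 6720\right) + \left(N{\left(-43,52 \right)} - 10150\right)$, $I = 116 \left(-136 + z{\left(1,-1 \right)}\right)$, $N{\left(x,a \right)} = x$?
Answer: $\frac{16008}{511} \approx 31.327$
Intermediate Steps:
$z{\left(u,B \right)} = 2 B$
$I = -16008$ ($I = 116 \left(-136 + 2 \left(-1\right)\right) = 116 \left(-136 - 2\right) = 116 \left(-138\right) = -16008$)
$c = -511$ ($c = \left(16402 - 6720\right) - 10193 = 9682 - 10193 = -511$)
$\frac{I}{c} = - \frac{16008}{-511} = \left(-16008\right) \left(- \frac{1}{511}\right) = \frac{16008}{511}$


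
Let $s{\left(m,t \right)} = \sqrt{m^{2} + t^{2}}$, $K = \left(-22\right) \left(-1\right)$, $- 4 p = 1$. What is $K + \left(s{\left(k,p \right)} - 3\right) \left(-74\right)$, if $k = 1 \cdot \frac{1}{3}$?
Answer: $\frac{1279}{6} \approx 213.17$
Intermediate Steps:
$k = \frac{1}{3}$ ($k = 1 \cdot \frac{1}{3} = \frac{1}{3} \approx 0.33333$)
$p = - \frac{1}{4}$ ($p = \left(- \frac{1}{4}\right) 1 = - \frac{1}{4} \approx -0.25$)
$K = 22$
$K + \left(s{\left(k,p \right)} - 3\right) \left(-74\right) = 22 + \left(\sqrt{\left(\frac{1}{3}\right)^{2} + \left(- \frac{1}{4}\right)^{2}} - 3\right) \left(-74\right) = 22 + \left(\sqrt{\frac{1}{9} + \frac{1}{16}} - 3\right) \left(-74\right) = 22 + \left(\sqrt{\frac{25}{144}} - 3\right) \left(-74\right) = 22 + \left(\frac{5}{12} - 3\right) \left(-74\right) = 22 - - \frac{1147}{6} = 22 + \frac{1147}{6} = \frac{1279}{6}$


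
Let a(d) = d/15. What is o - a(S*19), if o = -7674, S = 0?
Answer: -7674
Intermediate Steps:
a(d) = d/15 (a(d) = d*(1/15) = d/15)
o - a(S*19) = -7674 - 0*19/15 = -7674 - 0/15 = -7674 - 1*0 = -7674 + 0 = -7674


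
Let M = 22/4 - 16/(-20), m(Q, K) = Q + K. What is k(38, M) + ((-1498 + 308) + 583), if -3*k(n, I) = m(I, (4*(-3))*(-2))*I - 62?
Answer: -194989/300 ≈ -649.96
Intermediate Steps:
m(Q, K) = K + Q
M = 63/10 (M = 22*(1/4) - 16*(-1/20) = 11/2 + 4/5 = 63/10 ≈ 6.3000)
k(n, I) = 62/3 - I*(24 + I)/3 (k(n, I) = -(((4*(-3))*(-2) + I)*I - 62)/3 = -((-12*(-2) + I)*I - 62)/3 = -((24 + I)*I - 62)/3 = -(I*(24 + I) - 62)/3 = -(-62 + I*(24 + I))/3 = 62/3 - I*(24 + I)/3)
k(38, M) + ((-1498 + 308) + 583) = (62/3 - 1/3*63/10*(24 + 63/10)) + ((-1498 + 308) + 583) = (62/3 - 1/3*63/10*303/10) + (-1190 + 583) = (62/3 - 6363/100) - 607 = -12889/300 - 607 = -194989/300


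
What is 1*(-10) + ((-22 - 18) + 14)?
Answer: -36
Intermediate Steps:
1*(-10) + ((-22 - 18) + 14) = -10 + (-40 + 14) = -10 - 26 = -36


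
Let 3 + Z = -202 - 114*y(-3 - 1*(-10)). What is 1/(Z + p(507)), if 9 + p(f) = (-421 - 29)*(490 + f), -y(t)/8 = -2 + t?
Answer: -1/444304 ≈ -2.2507e-6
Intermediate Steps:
y(t) = 16 - 8*t (y(t) = -8*(-2 + t) = 16 - 8*t)
p(f) = -220509 - 450*f (p(f) = -9 + (-421 - 29)*(490 + f) = -9 - 450*(490 + f) = -9 + (-220500 - 450*f) = -220509 - 450*f)
Z = 4355 (Z = -3 + (-202 - 114*(16 - 8*(-3 - 1*(-10)))) = -3 + (-202 - 114*(16 - 8*(-3 + 10))) = -3 + (-202 - 114*(16 - 8*7)) = -3 + (-202 - 114*(16 - 56)) = -3 + (-202 - 114*(-40)) = -3 + (-202 + 4560) = -3 + 4358 = 4355)
1/(Z + p(507)) = 1/(4355 + (-220509 - 450*507)) = 1/(4355 + (-220509 - 228150)) = 1/(4355 - 448659) = 1/(-444304) = -1/444304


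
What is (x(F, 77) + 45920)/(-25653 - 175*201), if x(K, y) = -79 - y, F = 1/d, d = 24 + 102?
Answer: -11441/15207 ≈ -0.75235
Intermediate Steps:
d = 126
F = 1/126 ≈ 0.0079365
(x(F, 77) + 45920)/(-25653 - 175*201) = ((-79 - 1*77) + 45920)/(-25653 - 175*201) = ((-79 - 77) + 45920)/(-25653 - 35175) = (-156 + 45920)/(-60828) = 45764*(-1/60828) = -11441/15207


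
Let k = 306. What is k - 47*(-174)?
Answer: 8484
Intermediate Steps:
k - 47*(-174) = 306 - 47*(-174) = 306 + 8178 = 8484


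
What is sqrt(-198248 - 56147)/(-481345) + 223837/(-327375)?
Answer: -223837/327375 - I*sqrt(254395)/481345 ≈ -0.68373 - 0.0010478*I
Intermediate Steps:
sqrt(-198248 - 56147)/(-481345) + 223837/(-327375) = sqrt(-254395)*(-1/481345) + 223837*(-1/327375) = (I*sqrt(254395))*(-1/481345) - 223837/327375 = -I*sqrt(254395)/481345 - 223837/327375 = -223837/327375 - I*sqrt(254395)/481345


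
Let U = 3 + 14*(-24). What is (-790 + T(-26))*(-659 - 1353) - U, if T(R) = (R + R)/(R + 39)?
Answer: 1597861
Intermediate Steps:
T(R) = 2*R/(39 + R) (T(R) = (2*R)/(39 + R) = 2*R/(39 + R))
U = -333 (U = 3 - 336 = -333)
(-790 + T(-26))*(-659 - 1353) - U = (-790 + 2*(-26)/(39 - 26))*(-659 - 1353) - 1*(-333) = (-790 + 2*(-26)/13)*(-2012) + 333 = (-790 + 2*(-26)*(1/13))*(-2012) + 333 = (-790 - 4)*(-2012) + 333 = -794*(-2012) + 333 = 1597528 + 333 = 1597861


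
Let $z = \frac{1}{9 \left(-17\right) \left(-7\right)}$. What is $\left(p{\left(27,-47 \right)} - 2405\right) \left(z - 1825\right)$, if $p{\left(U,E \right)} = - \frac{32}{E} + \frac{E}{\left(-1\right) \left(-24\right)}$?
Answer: $\frac{2652631535647}{604044} \approx 4.3915 \cdot 10^{6}$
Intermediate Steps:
$p{\left(U,E \right)} = - \frac{32}{E} + \frac{E}{24}$
$z = \frac{1}{1071}$ ($z = \frac{1}{\left(-153\right) \left(-7\right)} = \frac{1}{1071} \approx 0.00093371$)
$\left(p{\left(27,-47 \right)} - 2405\right) \left(z - 1825\right) = \left(\left(- \frac{32}{-47} + \frac{1}{24} \left(-47\right)\right) - 2405\right) \left(\frac{1}{1071} - 1825\right) = \left(\left(\left(-32\right) \left(- \frac{1}{47}\right) - \frac{47}{24}\right) - 2405\right) \left(\frac{1}{1071} - 1825\right) = \left(\left(\frac{32}{47} - \frac{47}{24}\right) - 2405\right) \left(- \frac{1954574}{1071}\right) = \left(- \frac{1441}{1128} - 2405\right) \left(- \frac{1954574}{1071}\right) = \left(- \frac{2714281}{1128}\right) \left(- \frac{1954574}{1071}\right) = \frac{2652631535647}{604044}$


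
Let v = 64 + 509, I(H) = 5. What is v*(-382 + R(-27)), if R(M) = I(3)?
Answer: -216021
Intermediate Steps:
v = 573
R(M) = 5
v*(-382 + R(-27)) = 573*(-382 + 5) = 573*(-377) = -216021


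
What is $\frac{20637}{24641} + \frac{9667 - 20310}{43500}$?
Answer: $\frac{21912253}{36961500} \approx 0.59284$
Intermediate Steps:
$\frac{20637}{24641} + \frac{9667 - 20310}{43500} = 20637 \cdot \frac{1}{24641} - \frac{367}{1500} = \frac{20637}{24641} - \frac{367}{1500} = \frac{21912253}{36961500}$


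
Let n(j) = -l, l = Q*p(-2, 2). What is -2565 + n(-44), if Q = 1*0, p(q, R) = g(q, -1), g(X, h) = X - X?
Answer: -2565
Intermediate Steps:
g(X, h) = 0
p(q, R) = 0
Q = 0
l = 0 (l = 0*0 = 0)
n(j) = 0 (n(j) = -1*0 = 0)
-2565 + n(-44) = -2565 + 0 = -2565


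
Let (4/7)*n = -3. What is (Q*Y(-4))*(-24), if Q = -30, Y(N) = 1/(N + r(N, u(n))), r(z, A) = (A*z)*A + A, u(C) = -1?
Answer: -80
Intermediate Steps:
n = -21/4 (n = (7/4)*(-3) = -21/4 ≈ -5.2500)
r(z, A) = A + z*A**2 (r(z, A) = z*A**2 + A = A + z*A**2)
Y(N) = 1/(-1 + 2*N) (Y(N) = 1/(N - (1 - N)) = 1/(N + (-1 + N)) = 1/(-1 + 2*N))
(Q*Y(-4))*(-24) = -30/(-1 + 2*(-4))*(-24) = -30/(-1 - 8)*(-24) = -30/(-9)*(-24) = -30*(-1/9)*(-24) = (10/3)*(-24) = -80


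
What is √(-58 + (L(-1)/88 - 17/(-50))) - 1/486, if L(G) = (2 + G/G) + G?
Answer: -1/486 + I*√697411/110 ≈ -0.0020576 + 7.5919*I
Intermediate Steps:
L(G) = 3 + G (L(G) = (2 + 1) + G = 3 + G)
√(-58 + (L(-1)/88 - 17/(-50))) - 1/486 = √(-58 + ((3 - 1)/88 - 17/(-50))) - 1/486 = √(-58 + (2*(1/88) - 17*(-1/50))) - 1*1/486 = √(-58 + (1/44 + 17/50)) - 1/486 = √(-58 + 399/1100) - 1/486 = √(-63401/1100) - 1/486 = I*√697411/110 - 1/486 = -1/486 + I*√697411/110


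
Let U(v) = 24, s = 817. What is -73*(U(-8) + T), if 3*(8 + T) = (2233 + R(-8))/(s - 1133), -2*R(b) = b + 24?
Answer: -944839/948 ≈ -996.67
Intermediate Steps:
R(b) = -12 - b/2 (R(b) = -(b + 24)/2 = -(24 + b)/2 = -12 - b/2)
T = -9809/948 (T = -8 + ((2233 + (-12 - ½*(-8)))/(817 - 1133))/3 = -8 + ((2233 + (-12 + 4))/(-316))/3 = -8 + ((2233 - 8)*(-1/316))/3 = -8 + (2225*(-1/316))/3 = -8 + (⅓)*(-2225/316) = -8 - 2225/948 = -9809/948 ≈ -10.347)
-73*(U(-8) + T) = -73*(24 - 9809/948) = -73*12943/948 = -944839/948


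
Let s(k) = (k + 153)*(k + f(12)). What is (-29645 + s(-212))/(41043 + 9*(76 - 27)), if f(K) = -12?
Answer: -16429/41484 ≈ -0.39603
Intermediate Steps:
s(k) = (-12 + k)*(153 + k) (s(k) = (k + 153)*(k - 12) = (153 + k)*(-12 + k) = (-12 + k)*(153 + k))
(-29645 + s(-212))/(41043 + 9*(76 - 27)) = (-29645 + (-1836 + (-212)**2 + 141*(-212)))/(41043 + 9*(76 - 27)) = (-29645 + (-1836 + 44944 - 29892))/(41043 + 9*49) = (-29645 + 13216)/(41043 + 441) = -16429/41484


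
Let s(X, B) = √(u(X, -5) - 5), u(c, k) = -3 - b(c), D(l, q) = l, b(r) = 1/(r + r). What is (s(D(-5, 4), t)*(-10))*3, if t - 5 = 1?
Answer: -3*I*√790 ≈ -84.321*I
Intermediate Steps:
t = 6 (t = 5 + 1 = 6)
b(r) = 1/(2*r)
u(c, k) = -3 - 1/(2*c)
s(X, B) = √(-8 - 1/(2*X)) (s(X, B) = √((-3 - 1/(2*X)) - 5) = √(-8 - 1/(2*X)))
(s(D(-5, 4), t)*(-10))*3 = ((√(-32 - 2/(-5))/2)*(-10))*3 = ((√(-32 - 2*(-⅕))/2)*(-10))*3 = ((√(-32 + ⅖)/2)*(-10))*3 = ((√(-158/5)/2)*(-10))*3 = (((I*√790/5)/2)*(-10))*3 = ((I*√790/10)*(-10))*3 = -I*√790*3 = -3*I*√790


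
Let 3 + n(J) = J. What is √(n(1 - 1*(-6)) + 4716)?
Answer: 4*√295 ≈ 68.702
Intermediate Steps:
n(J) = -3 + J
√(n(1 - 1*(-6)) + 4716) = √((-3 + (1 - 1*(-6))) + 4716) = √((-3 + (1 + 6)) + 4716) = √((-3 + 7) + 4716) = √(4 + 4716) = √4720 = 4*√295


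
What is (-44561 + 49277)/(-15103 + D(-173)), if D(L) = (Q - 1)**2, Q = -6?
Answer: -786/2509 ≈ -0.31327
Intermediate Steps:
D(L) = 49 (D(L) = (-6 - 1)**2 = (-7)**2 = 49)
(-44561 + 49277)/(-15103 + D(-173)) = (-44561 + 49277)/(-15103 + 49) = 4716/(-15054) = 4716*(-1/15054) = -786/2509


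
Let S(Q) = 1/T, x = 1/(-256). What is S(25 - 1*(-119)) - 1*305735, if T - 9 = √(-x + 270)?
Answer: -14792990279/48385 + 208*√409/48385 ≈ -3.0574e+5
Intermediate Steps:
x = -1/256 ≈ -0.0039063
T = 9 + 13*√409/16 (T = 9 + √(-1*(-1/256) + 270) = 9 + √(1/256 + 270) = 9 + √(69121/256) = 9 + 13*√409/16 ≈ 25.432)
S(Q) = 1/(9 + 13*√409/16)
S(25 - 1*(-119)) - 1*305735 = (-2304/48385 + 208*√409/48385) - 1*305735 = (-2304/48385 + 208*√409/48385) - 305735 = -14792990279/48385 + 208*√409/48385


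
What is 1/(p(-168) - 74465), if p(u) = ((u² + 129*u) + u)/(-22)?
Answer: -11/822307 ≈ -1.3377e-5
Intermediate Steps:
p(u) = -65*u/11 - u²/22 (p(u) = (u² + 130*u)*(-1/22) = -65*u/11 - u²/22)
1/(p(-168) - 74465) = 1/(-1/22*(-168)*(130 - 168) - 74465) = 1/(-1/22*(-168)*(-38) - 74465) = 1/(-3192/11 - 74465) = 1/(-822307/11) = -11/822307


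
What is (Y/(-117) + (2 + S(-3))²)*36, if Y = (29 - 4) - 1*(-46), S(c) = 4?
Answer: 16564/13 ≈ 1274.2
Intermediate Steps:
Y = 71 (Y = 25 + 46 = 71)
(Y/(-117) + (2 + S(-3))²)*36 = (71/(-117) + (2 + 4)²)*36 = (71*(-1/117) + 6²)*36 = (-71/117 + 36)*36 = (4141/117)*36 = 16564/13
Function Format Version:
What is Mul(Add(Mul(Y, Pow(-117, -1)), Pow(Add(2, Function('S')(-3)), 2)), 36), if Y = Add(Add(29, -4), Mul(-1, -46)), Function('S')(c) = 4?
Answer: Rational(16564, 13) ≈ 1274.2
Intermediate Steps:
Y = 71 (Y = Add(25, 46) = 71)
Mul(Add(Mul(Y, Pow(-117, -1)), Pow(Add(2, Function('S')(-3)), 2)), 36) = Mul(Add(Mul(71, Pow(-117, -1)), Pow(Add(2, 4), 2)), 36) = Mul(Add(Mul(71, Rational(-1, 117)), Pow(6, 2)), 36) = Mul(Add(Rational(-71, 117), 36), 36) = Mul(Rational(4141, 117), 36) = Rational(16564, 13)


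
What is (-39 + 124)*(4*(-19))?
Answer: -6460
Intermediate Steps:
(-39 + 124)*(4*(-19)) = 85*(-76) = -6460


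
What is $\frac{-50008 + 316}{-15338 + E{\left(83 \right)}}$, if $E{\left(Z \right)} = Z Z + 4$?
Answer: $\frac{16564}{2815} \approx 5.8842$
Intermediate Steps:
$E{\left(Z \right)} = 4 + Z^{2}$ ($E{\left(Z \right)} = Z^{2} + 4 = 4 + Z^{2}$)
$\frac{-50008 + 316}{-15338 + E{\left(83 \right)}} = \frac{-50008 + 316}{-15338 + \left(4 + 83^{2}\right)} = - \frac{49692}{-15338 + \left(4 + 6889\right)} = - \frac{49692}{-15338 + 6893} = - \frac{49692}{-8445} = \left(-49692\right) \left(- \frac{1}{8445}\right) = \frac{16564}{2815}$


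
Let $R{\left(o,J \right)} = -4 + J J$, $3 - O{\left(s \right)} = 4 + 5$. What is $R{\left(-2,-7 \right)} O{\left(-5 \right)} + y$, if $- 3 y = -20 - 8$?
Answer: $- \frac{782}{3} \approx -260.67$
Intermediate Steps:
$O{\left(s \right)} = -6$ ($O{\left(s \right)} = 3 - \left(4 + 5\right) = 3 - 9 = -6$)
$R{\left(o,J \right)} = -4 + J^{2}$
$y = \frac{28}{3}$ ($y = - \frac{-20 - 8}{3} = \left(- \frac{1}{3}\right) \left(-28\right) = \frac{28}{3} \approx 9.3333$)
$R{\left(-2,-7 \right)} O{\left(-5 \right)} + y = \left(-4 + \left(-7\right)^{2}\right) \left(-6\right) + \frac{28}{3} = \left(-4 + 49\right) \left(-6\right) + \frac{28}{3} = 45 \left(-6\right) + \frac{28}{3} = -270 + \frac{28}{3} = - \frac{782}{3}$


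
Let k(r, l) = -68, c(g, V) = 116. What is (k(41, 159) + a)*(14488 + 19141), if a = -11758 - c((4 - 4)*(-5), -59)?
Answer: -401597518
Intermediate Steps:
a = -11874 (a = -11758 - 1*116 = -11758 - 116 = -11874)
(k(41, 159) + a)*(14488 + 19141) = (-68 - 11874)*(14488 + 19141) = -11942*33629 = -401597518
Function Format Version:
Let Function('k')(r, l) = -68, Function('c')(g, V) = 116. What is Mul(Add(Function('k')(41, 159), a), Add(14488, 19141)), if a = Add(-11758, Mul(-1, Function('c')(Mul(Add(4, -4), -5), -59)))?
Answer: -401597518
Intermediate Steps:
a = -11874 (a = Add(-11758, Mul(-1, 116)) = Add(-11758, -116) = -11874)
Mul(Add(Function('k')(41, 159), a), Add(14488, 19141)) = Mul(Add(-68, -11874), Add(14488, 19141)) = Mul(-11942, 33629) = -401597518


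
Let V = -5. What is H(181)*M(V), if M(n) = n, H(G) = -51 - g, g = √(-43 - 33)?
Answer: 255 + 10*I*√19 ≈ 255.0 + 43.589*I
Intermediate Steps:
g = 2*I*√19 (g = √(-76) = 2*I*√19 ≈ 8.7178*I)
H(G) = -51 - 2*I*√19
H(181)*M(V) = (-51 - 2*I*√19)*(-5) = 255 + 10*I*√19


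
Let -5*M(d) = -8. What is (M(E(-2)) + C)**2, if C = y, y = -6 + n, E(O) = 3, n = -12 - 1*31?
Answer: 56169/25 ≈ 2246.8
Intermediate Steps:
n = -43 (n = -12 - 31 = -43)
y = -49 (y = -6 - 43 = -49)
M(d) = 8/5 (M(d) = -1/5*(-8) = 8/5)
C = -49
(M(E(-2)) + C)**2 = (8/5 - 49)**2 = (-237/5)**2 = 56169/25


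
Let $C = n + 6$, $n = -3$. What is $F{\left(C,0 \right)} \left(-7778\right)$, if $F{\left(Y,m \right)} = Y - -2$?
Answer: $-38890$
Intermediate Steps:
$C = 3$ ($C = -3 + 6 = 3$)
$F{\left(Y,m \right)} = 2 + Y$ ($F{\left(Y,m \right)} = Y + 2 = 2 + Y$)
$F{\left(C,0 \right)} \left(-7778\right) = \left(2 + 3\right) \left(-7778\right) = 5 \left(-7778\right) = -38890$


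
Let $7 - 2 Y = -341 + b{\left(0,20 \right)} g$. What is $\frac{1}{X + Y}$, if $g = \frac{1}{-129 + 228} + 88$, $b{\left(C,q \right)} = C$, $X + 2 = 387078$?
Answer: $\frac{1}{387250} \approx 2.5823 \cdot 10^{-6}$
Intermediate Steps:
$X = 387076$ ($X = -2 + 387078 = 387076$)
$g = \frac{8713}{99}$ ($g = \frac{1}{99} + 88 = \frac{8713}{99} \approx 88.01$)
$Y = 174$ ($Y = \frac{7}{2} - \frac{-341 + 0 \cdot \frac{8713}{99}}{2} = \frac{7}{2} - \frac{-341 + 0}{2} = \frac{7}{2} - - \frac{341}{2} = \frac{7}{2} + \frac{341}{2} = 174$)
$\frac{1}{X + Y} = \frac{1}{387076 + 174} = \frac{1}{387250}$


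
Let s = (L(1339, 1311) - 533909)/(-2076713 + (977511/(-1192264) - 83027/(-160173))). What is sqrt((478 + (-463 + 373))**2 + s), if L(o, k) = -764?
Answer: 2*sqrt(5919442047927966871857328484441928817810)/396586827593530411 ≈ 388.00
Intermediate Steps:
s = 102105701694473256/396586827593530411 (s = (-764 - 533909)/(-2076713 + (977511/(-1192264) - 83027/(-160173))) = -534673/(-2076713 + (977511*(-1/1192264) - 83027*(-1/160173))) = -534673/(-2076713 + (-977511/1192264 + 83027/160173)) = -534673/(-2076713 - 57580766275/190968501672) = -534673/(-396586827593530411/190968501672) = -534673*(-190968501672/396586827593530411) = 102105701694473256/396586827593530411 ≈ 0.25746)
sqrt((478 + (-463 + 373))**2 + s) = sqrt((478 + (-463 + 373))**2 + 102105701694473256/396586827593530411) = sqrt((478 - 90)**2 + 102105701694473256/396586827593530411) = sqrt(388**2 + 102105701694473256/396586827593530411) = sqrt(150544 + 102105701694473256/396586827593530411) = sqrt(59703869478942136666840/396586827593530411) = 2*sqrt(5919442047927966871857328484441928817810)/396586827593530411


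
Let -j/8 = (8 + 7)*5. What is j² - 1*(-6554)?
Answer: 366554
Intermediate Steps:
j = -600 (j = -8*(8 + 7)*5 = -120*5 = -8*75 = -600)
j² - 1*(-6554) = (-600)² - 1*(-6554) = 360000 + 6554 = 366554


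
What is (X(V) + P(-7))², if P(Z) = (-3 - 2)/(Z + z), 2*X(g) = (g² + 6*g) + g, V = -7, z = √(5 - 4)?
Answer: 25/36 ≈ 0.69444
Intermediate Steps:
z = 1 (z = √1 = 1)
X(g) = g²/2 + 7*g/2 (X(g) = ((g² + 6*g) + g)/2 = (g² + 7*g)/2 = g²/2 + 7*g/2)
P(Z) = -5/(1 + Z) (P(Z) = (-3 - 2)/(Z + 1) = -5/(1 + Z))
(X(V) + P(-7))² = ((½)*(-7)*(7 - 7) - 5/(1 - 7))² = ((½)*(-7)*0 - 5/(-6))² = (0 - 5*(-⅙))² = (0 + ⅚)² = (⅚)² = 25/36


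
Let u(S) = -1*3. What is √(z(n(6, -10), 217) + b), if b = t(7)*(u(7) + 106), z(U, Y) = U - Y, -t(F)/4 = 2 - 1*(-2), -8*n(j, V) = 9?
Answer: I*√29858/4 ≈ 43.199*I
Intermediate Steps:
n(j, V) = -9/8 (n(j, V) = -⅛*9 = -9/8)
t(F) = -16 (t(F) = -4*(2 - 1*(-2)) = -4*(2 + 2) = -4*4 = -16)
u(S) = -3
b = -1648 (b = -16*(-3 + 106) = -16*103 = -1648)
√(z(n(6, -10), 217) + b) = √((-9/8 - 1*217) - 1648) = √((-9/8 - 217) - 1648) = √(-1745/8 - 1648) = √(-14929/8) = I*√29858/4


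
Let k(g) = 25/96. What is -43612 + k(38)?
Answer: -4186727/96 ≈ -43612.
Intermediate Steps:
k(g) = 25/96 (k(g) = 25*(1/96) = 25/96)
-43612 + k(38) = -43612 + 25/96 = -4186727/96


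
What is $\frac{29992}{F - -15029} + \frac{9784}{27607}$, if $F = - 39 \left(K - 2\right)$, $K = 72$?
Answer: $\frac{948322560}{339538493} \approx 2.793$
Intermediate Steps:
$F = -2730$ ($F = - 39 \left(72 - 2\right) = \left(-39\right) 70 = -2730$)
$\frac{29992}{F - -15029} + \frac{9784}{27607} = \frac{29992}{-2730 - -15029} + \frac{9784}{27607} = \frac{29992}{-2730 + 15029} + 9784 \cdot \frac{1}{27607} = \frac{29992}{12299} + \frac{9784}{27607} = \frac{948322560}{339538493}$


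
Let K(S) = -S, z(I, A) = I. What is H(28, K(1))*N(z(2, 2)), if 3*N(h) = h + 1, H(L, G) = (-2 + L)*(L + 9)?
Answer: 962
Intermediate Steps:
H(L, G) = (-2 + L)*(9 + L)
N(h) = ⅓ + h/3 (N(h) = (h + 1)/3 = (1 + h)/3 = ⅓ + h/3)
H(28, K(1))*N(z(2, 2)) = (-18 + 28² + 7*28)*(⅓ + (⅓)*2) = (-18 + 784 + 196)*(⅓ + ⅔) = 962*1 = 962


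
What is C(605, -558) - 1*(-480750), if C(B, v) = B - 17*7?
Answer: 481236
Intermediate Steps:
C(B, v) = -119 + B (C(B, v) = B - 119 = -119 + B)
C(605, -558) - 1*(-480750) = (-119 + 605) - 1*(-480750) = 486 + 480750 = 481236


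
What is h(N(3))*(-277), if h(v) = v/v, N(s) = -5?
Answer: -277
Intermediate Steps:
h(v) = 1
h(N(3))*(-277) = 1*(-277) = -277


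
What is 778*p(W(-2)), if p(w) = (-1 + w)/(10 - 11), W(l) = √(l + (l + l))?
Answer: 778 - 778*I*√6 ≈ 778.0 - 1905.7*I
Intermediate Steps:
W(l) = √3*√l (W(l) = √(l + 2*l) = √(3*l) = √3*√l)
p(w) = 1 - w (p(w) = (-1 + w)/(-1) = (-1 + w)*(-1) = 1 - w)
778*p(W(-2)) = 778*(1 - √3*√(-2)) = 778*(1 - √3*I*√2) = 778*(1 - I*√6) = 778 - 778*I*√6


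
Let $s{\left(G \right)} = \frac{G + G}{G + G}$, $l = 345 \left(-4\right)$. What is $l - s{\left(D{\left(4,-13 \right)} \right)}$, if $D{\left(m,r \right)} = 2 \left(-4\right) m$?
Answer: $-1381$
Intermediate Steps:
$D{\left(m,r \right)} = - 8 m$
$l = -1380$
$s{\left(G \right)} = 1$ ($s{\left(G \right)} = \frac{2 G}{2 G} = 2 G \frac{1}{2 G} = 1$)
$l - s{\left(D{\left(4,-13 \right)} \right)} = -1380 - 1 = -1381$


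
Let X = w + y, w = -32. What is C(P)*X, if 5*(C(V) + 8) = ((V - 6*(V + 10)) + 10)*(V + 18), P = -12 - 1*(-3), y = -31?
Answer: 1071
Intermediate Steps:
X = -63 (X = -32 - 31 = -63)
P = -9 (P = -12 + 3 = -9)
C(V) = -8 + (-50 - 5*V)*(18 + V)/5 (C(V) = -8 + (((V - 6*(V + 10)) + 10)*(V + 18))/5 = -8 + (((V - 6*(10 + V)) + 10)*(18 + V))/5 = -8 + (((V + (-60 - 6*V)) + 10)*(18 + V))/5 = -8 + (((-60 - 5*V) + 10)*(18 + V))/5 = -8 + ((-50 - 5*V)*(18 + V))/5 = -8 + (-50 - 5*V)*(18 + V)/5)
C(P)*X = (-188 - 1*(-9)² - 28*(-9))*(-63) = (-188 - 1*81 + 252)*(-63) = (-188 - 81 + 252)*(-63) = -17*(-63) = 1071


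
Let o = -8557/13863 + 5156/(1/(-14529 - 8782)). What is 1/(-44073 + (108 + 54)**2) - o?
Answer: 9902315714478074/82387809 ≈ 1.2019e+8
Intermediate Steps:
o = -1666214994865/13863 (o = -8557*1/13863 + 5156/(1/(-23311)) = -8557/13863 + 5156/(-1/23311) = -8557/13863 + 5156*(-23311) = -8557/13863 - 120191516 = -1666214994865/13863 ≈ -1.2019e+8)
1/(-44073 + (108 + 54)**2) - o = 1/(-44073 + (108 + 54)**2) - 1*(-1666214994865/13863) = 1/(-44073 + 162**2) + 1666214994865/13863 = 1/(-44073 + 26244) + 1666214994865/13863 = 1/(-17829) + 1666214994865/13863 = -1/17829 + 1666214994865/13863 = 9902315714478074/82387809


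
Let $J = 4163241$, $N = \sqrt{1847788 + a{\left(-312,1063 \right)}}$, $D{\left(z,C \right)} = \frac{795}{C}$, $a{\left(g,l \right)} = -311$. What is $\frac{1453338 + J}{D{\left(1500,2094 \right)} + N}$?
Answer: $- \frac{1038898617630}{900098114083} + \frac{2736419755116 \sqrt{1847477}}{900098114083} \approx 4131.1$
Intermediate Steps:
$N = \sqrt{1847477}$ ($N = \sqrt{1847788 - 311} = \sqrt{1847477} \approx 1359.2$)
$\frac{1453338 + J}{D{\left(1500,2094 \right)} + N} = \frac{1453338 + 4163241}{\frac{795}{2094} + \sqrt{1847477}} = \frac{5616579}{795 \cdot \frac{1}{2094} + \sqrt{1847477}} = \frac{5616579}{\frac{265}{698} + \sqrt{1847477}}$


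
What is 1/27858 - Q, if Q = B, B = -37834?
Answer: 1053979573/27858 ≈ 37834.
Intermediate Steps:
Q = -37834
1/27858 - Q = 1/27858 - 1*(-37834) = 1/27858 + 37834 = 1053979573/27858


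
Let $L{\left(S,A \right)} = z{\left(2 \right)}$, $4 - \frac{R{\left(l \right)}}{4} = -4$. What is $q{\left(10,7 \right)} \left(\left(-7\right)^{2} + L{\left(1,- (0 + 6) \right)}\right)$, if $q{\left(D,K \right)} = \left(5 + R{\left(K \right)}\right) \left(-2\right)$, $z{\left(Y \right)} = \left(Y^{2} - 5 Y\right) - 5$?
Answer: $-2812$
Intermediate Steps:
$R{\left(l \right)} = 32$ ($R{\left(l \right)} = 16 - -16 = 16 + 16 = 32$)
$z{\left(Y \right)} = -5 + Y^{2} - 5 Y$
$L{\left(S,A \right)} = -11$ ($L{\left(S,A \right)} = -5 + 2^{2} - 10 = -5 + 4 - 10 = -11$)
$q{\left(D,K \right)} = -74$ ($q{\left(D,K \right)} = \left(5 + 32\right) \left(-2\right) = 37 \left(-2\right) = -74$)
$q{\left(10,7 \right)} \left(\left(-7\right)^{2} + L{\left(1,- (0 + 6) \right)}\right) = - 74 \left(\left(-7\right)^{2} - 11\right) = - 74 \left(49 - 11\right) = \left(-74\right) 38 = -2812$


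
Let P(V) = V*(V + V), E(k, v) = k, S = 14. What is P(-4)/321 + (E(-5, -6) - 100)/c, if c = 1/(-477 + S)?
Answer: 15605447/321 ≈ 48615.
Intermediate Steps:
c = -1/463 (c = 1/(-477 + 14) = 1/(-463) = -1/463 ≈ -0.0021598)
P(V) = 2*V² (P(V) = V*(2*V) = 2*V²)
P(-4)/321 + (E(-5, -6) - 100)/c = (2*(-4)²)/321 + (-5 - 100)/(-1/463) = (2*16)*(1/321) - 105*(-463) = 32*(1/321) + 48615 = 32/321 + 48615 = 15605447/321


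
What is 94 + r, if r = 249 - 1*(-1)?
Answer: 344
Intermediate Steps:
r = 250 (r = 249 + 1 = 250)
94 + r = 94 + 250 = 344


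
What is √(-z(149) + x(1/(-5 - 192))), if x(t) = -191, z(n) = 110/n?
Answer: I*√4256781/149 ≈ 13.847*I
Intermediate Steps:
√(-z(149) + x(1/(-5 - 192))) = √(-110/149 - 191) = √(-28569/149) = I*√4256781/149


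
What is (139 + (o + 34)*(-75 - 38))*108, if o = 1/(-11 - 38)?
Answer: -19584072/49 ≈ -3.9968e+5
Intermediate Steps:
o = -1/49 (o = 1/(-49) = -1/49 ≈ -0.020408)
(139 + (o + 34)*(-75 - 38))*108 = (139 + (-1/49 + 34)*(-75 - 38))*108 = (139 + (1665/49)*(-113))*108 = (139 - 188145/49)*108 = -181334/49*108 = -19584072/49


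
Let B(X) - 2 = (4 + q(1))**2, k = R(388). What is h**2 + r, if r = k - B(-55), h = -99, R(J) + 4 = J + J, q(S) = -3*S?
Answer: 10570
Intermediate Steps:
R(J) = -4 + 2*J (R(J) = -4 + (J + J) = -4 + 2*J)
k = 772 (k = -4 + 2*388 = -4 + 776 = 772)
B(X) = 3 (B(X) = 2 + (4 - 3*1)**2 = 2 + (4 - 3)**2 = 2 + 1**2 = 2 + 1 = 3)
r = 769 (r = 772 - 1*3 = 772 - 3 = 769)
h**2 + r = (-99)**2 + 769 = 9801 + 769 = 10570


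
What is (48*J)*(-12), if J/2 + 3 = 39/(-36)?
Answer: 4704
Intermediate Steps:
J = -49/6 (J = -6 + 2*(39/(-36)) = -6 + 2*(39*(-1/36)) = -6 + 2*(-13/12) = -6 - 13/6 = -49/6 ≈ -8.1667)
(48*J)*(-12) = (48*(-49/6))*(-12) = -392*(-12) = 4704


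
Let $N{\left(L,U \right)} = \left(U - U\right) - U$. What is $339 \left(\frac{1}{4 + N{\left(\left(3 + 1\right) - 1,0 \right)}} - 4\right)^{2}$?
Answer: $\frac{76275}{16} \approx 4767.2$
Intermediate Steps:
$N{\left(L,U \right)} = - U$ ($N{\left(L,U \right)} = 0 - U = - U$)
$339 \left(\frac{1}{4 + N{\left(\left(3 + 1\right) - 1,0 \right)}} - 4\right)^{2} = 339 \left(\frac{1}{4 - 0} - 4\right)^{2} = 339 \left(\frac{1}{4 + 0} - 4\right)^{2} = 339 \left(\frac{1}{4} - 4\right)^{2} = 339 \left(- \frac{15}{4}\right)^{2} = 339 \cdot \frac{225}{16} = \frac{76275}{16}$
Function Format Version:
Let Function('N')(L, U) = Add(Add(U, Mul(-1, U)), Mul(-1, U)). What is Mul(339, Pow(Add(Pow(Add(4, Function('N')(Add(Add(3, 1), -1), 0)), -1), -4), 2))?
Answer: Rational(76275, 16) ≈ 4767.2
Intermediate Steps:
Function('N')(L, U) = Mul(-1, U) (Function('N')(L, U) = Add(0, Mul(-1, U)) = Mul(-1, U))
Mul(339, Pow(Add(Pow(Add(4, Function('N')(Add(Add(3, 1), -1), 0)), -1), -4), 2)) = Mul(339, Pow(Add(Pow(Add(4, Mul(-1, 0)), -1), -4), 2)) = Mul(339, Pow(Add(Pow(Add(4, 0), -1), -4), 2)) = Mul(339, Pow(Add(Pow(4, -1), -4), 2)) = Mul(339, Pow(Add(Rational(1, 4), -4), 2)) = Mul(339, Pow(Rational(-15, 4), 2)) = Mul(339, Rational(225, 16)) = Rational(76275, 16)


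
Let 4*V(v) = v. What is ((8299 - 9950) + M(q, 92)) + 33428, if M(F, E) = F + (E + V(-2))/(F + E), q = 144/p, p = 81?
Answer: 482798015/15192 ≈ 31780.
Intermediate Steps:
V(v) = v/4
q = 16/9 (q = 144/81 = 144*(1/81) = 16/9 ≈ 1.7778)
M(F, E) = F + (-1/2 + E)/(E + F) (M(F, E) = F + (E + (1/4)*(-2))/(F + E) = F + (E - 1/2)/(E + F) = F + (-1/2 + E)/(E + F))
((8299 - 9950) + M(q, 92)) + 33428 = ((8299 - 9950) + (-1/2 + 92 + (16/9)**2 + 92*(16/9))/(92 + 16/9)) + 33428 = (-1651 + (-1/2 + 92 + 256/81 + 1472/9)/(844/9)) + 33428 = (-1651 + (9/844)*(41831/162)) + 33428 = (-1651 + 41831/15192) + 33428 = -25040161/15192 + 33428 = 482798015/15192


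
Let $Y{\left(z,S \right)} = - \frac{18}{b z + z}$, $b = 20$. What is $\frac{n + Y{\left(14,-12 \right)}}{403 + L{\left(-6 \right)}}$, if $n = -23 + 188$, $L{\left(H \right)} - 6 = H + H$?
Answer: $\frac{8082}{19453} \approx 0.41546$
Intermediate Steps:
$L{\left(H \right)} = 6 + 2 H$ ($L{\left(H \right)} = 6 + \left(H + H\right) = 6 + 2 H$)
$n = 165$
$Y{\left(z,S \right)} = - \frac{6}{7 z}$ ($Y{\left(z,S \right)} = - \frac{18}{20 z + z} = - \frac{18}{21 z} = - 18 \frac{1}{21 z} = - \frac{6}{7 z}$)
$\frac{n + Y{\left(14,-12 \right)}}{403 + L{\left(-6 \right)}} = \frac{165 - \frac{6}{7 \cdot 14}}{403 + \left(6 + 2 \left(-6\right)\right)} = \frac{165 - \frac{3}{49}}{403 + \left(6 - 12\right)} = \frac{165 - \frac{3}{49}}{403 - 6} = \frac{8082}{49 \cdot 397} = \frac{8082}{49} \cdot \frac{1}{397} = \frac{8082}{19453}$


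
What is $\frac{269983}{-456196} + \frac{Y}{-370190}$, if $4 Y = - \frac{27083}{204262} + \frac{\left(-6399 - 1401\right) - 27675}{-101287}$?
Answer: $- \frac{39014552327292252117}{65923699984767729520} \approx -0.59181$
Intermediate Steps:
$Y = \frac{84962993}{1561440392}$ ($Y = \frac{- \frac{27083}{204262} + \frac{\left(-6399 - 1401\right) - 27675}{-101287}}{4} = \frac{\left(-27083\right) \frac{1}{204262} + \left(-7800 - 27675\right) \left(- \frac{1}{101287}\right)}{4} = \frac{- \frac{511}{3854} - - \frac{35475}{101287}}{4} = \frac{- \frac{511}{3854} + \frac{35475}{101287}}{4} = \frac{1}{4} \cdot \frac{84962993}{390360098} = \frac{84962993}{1561440392} \approx 0.054413$)
$\frac{269983}{-456196} + \frac{Y}{-370190} = \frac{269983}{-456196} + \frac{84962993}{1561440392 \left(-370190\right)} = 269983 \left(- \frac{1}{456196}\right) + \frac{84962993}{1561440392} \left(- \frac{1}{370190}\right) = - \frac{269983}{456196} - \frac{84962993}{578029618714480} = - \frac{39014552327292252117}{65923699984767729520}$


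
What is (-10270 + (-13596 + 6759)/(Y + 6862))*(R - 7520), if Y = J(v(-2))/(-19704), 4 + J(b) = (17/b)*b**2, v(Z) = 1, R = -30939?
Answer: 53409145982853382/135208835 ≈ 3.9501e+8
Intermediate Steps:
J(b) = -4 + 17*b (J(b) = -4 + (17/b)*b**2 = -4 + 17*b)
Y = -13/19704 (Y = (-4 + 17*1)/(-19704) = (-4 + 17)*(-1/19704) = 13*(-1/19704) = -13/19704 ≈ -0.00065976)
(-10270 + (-13596 + 6759)/(Y + 6862))*(R - 7520) = (-10270 + (-13596 + 6759)/(-13/19704 + 6862))*(-30939 - 7520) = (-10270 - 6837/135208835/19704)*(-38459) = (-10270 - 6837*19704/135208835)*(-38459) = (-10270 - 134716248/135208835)*(-38459) = -1388729451698/135208835*(-38459) = 53409145982853382/135208835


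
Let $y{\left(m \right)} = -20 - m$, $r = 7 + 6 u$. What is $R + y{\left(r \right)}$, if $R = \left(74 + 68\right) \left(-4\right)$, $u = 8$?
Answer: $-643$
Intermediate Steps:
$R = -568$ ($R = 142 \left(-4\right) = -568$)
$r = 55$ ($r = 7 + 6 \cdot 8 = 7 + 48 = 55$)
$R + y{\left(r \right)} = -568 - 75 = -643$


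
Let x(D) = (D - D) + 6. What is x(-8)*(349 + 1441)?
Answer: 10740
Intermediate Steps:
x(D) = 6 (x(D) = 0 + 6 = 6)
x(-8)*(349 + 1441) = 6*(349 + 1441) = 6*1790 = 10740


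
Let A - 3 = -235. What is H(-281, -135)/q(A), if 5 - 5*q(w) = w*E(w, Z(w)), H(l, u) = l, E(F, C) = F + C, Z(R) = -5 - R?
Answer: 281/231 ≈ 1.2164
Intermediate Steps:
A = -232 (A = 3 - 235 = -232)
E(F, C) = C + F
q(w) = 1 + w (q(w) = 1 - w*((-5 - w) + w)/5 = 1 - w*(-5)/5 = 1 - (-1)*w = 1 + w)
H(-281, -135)/q(A) = -281/(1 - 232) = -281/(-231) = -281*(-1/231) = 281/231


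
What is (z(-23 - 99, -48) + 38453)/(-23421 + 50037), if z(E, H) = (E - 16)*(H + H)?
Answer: 51701/26616 ≈ 1.9425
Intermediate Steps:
z(E, H) = 2*H*(-16 + E) (z(E, H) = (-16 + E)*(2*H) = 2*H*(-16 + E))
(z(-23 - 99, -48) + 38453)/(-23421 + 50037) = (2*(-48)*(-16 + (-23 - 99)) + 38453)/(-23421 + 50037) = (2*(-48)*(-16 - 122) + 38453)/26616 = (2*(-48)*(-138) + 38453)*(1/26616) = (13248 + 38453)*(1/26616) = 51701*(1/26616) = 51701/26616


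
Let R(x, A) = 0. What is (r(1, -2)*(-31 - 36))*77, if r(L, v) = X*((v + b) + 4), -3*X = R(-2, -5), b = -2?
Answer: 0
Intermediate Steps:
X = 0 (X = -⅓*0 = 0)
r(L, v) = 0 (r(L, v) = 0*((v - 2) + 4) = 0*((-2 + v) + 4) = 0*(2 + v) = 0)
(r(1, -2)*(-31 - 36))*77 = (0*(-31 - 36))*77 = (0*(-67))*77 = 0*77 = 0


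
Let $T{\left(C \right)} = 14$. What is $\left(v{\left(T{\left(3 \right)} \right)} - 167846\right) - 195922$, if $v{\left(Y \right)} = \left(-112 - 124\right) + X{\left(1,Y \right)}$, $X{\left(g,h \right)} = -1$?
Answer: $-364005$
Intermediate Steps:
$v{\left(Y \right)} = -237$ ($v{\left(Y \right)} = \left(-112 - 124\right) - 1 = -236 - 1 = -237$)
$\left(v{\left(T{\left(3 \right)} \right)} - 167846\right) - 195922 = \left(-237 - 167846\right) - 195922 = -168083 - 195922 = -364005$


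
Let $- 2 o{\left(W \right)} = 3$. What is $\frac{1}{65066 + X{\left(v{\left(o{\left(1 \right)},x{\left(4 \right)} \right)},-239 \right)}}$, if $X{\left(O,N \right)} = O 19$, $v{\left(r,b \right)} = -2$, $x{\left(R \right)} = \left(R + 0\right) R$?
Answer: $\frac{1}{65028} \approx 1.5378 \cdot 10^{-5}$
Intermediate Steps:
$x{\left(R \right)} = R^{2}$ ($x{\left(R \right)} = R R = R^{2}$)
$o{\left(W \right)} = - \frac{3}{2}$ ($o{\left(W \right)} = \left(- \frac{1}{2}\right) 3 = - \frac{3}{2}$)
$X{\left(O,N \right)} = 19 O$
$\frac{1}{65066 + X{\left(v{\left(o{\left(1 \right)},x{\left(4 \right)} \right)},-239 \right)}} = \frac{1}{65066 + 19 \left(-2\right)} = \frac{1}{65066 - 38} = \frac{1}{65028}$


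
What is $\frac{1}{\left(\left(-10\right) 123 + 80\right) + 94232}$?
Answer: $\frac{1}{93082} \approx 1.0743 \cdot 10^{-5}$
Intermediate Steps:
$\frac{1}{\left(\left(-10\right) 123 + 80\right) + 94232} = \frac{1}{\left(-1230 + 80\right) + 94232} = \frac{1}{-1150 + 94232} = \frac{1}{93082}$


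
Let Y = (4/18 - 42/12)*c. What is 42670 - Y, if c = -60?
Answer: 127420/3 ≈ 42473.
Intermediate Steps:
Y = 590/3 (Y = (4/18 - 42/12)*(-60) = (4*(1/18) - 42*1/12)*(-60) = (2/9 - 7/2)*(-60) = -59/18*(-60) = 590/3 ≈ 196.67)
42670 - Y = 42670 - 1*590/3 = 42670 - 590/3 = 127420/3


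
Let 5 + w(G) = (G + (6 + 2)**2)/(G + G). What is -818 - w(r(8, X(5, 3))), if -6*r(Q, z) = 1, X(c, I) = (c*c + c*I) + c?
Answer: -1243/2 ≈ -621.50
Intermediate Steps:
X(c, I) = c + c**2 + I*c (X(c, I) = (c**2 + I*c) + c = c + c**2 + I*c)
r(Q, z) = -1/6 (r(Q, z) = -1/6*1 = -1/6)
w(G) = -5 + (64 + G)/(2*G) (w(G) = -5 + (G + (6 + 2)**2)/(G + G) = -5 + (G + 8**2)/((2*G)) = -5 + (G + 64)*(1/(2*G)) = -5 + (64 + G)*(1/(2*G)) = -5 + (64 + G)/(2*G))
-818 - w(r(8, X(5, 3))) = -818 - (-9/2 + 32/(-1/6)) = -818 - (-9/2 + 32*(-6)) = -818 - (-9/2 - 192) = -818 - 1*(-393/2) = -818 + 393/2 = -1243/2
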